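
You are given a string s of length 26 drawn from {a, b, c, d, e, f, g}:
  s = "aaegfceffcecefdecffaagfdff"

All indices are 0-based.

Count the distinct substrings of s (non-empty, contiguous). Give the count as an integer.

319

rank→(start, suffix):
  0 → (0, 'aaegfceffcecefdecffaagfdff')
  1 → (19, 'aagfdff')
  2 → (1, 'aegfceffcecefdecffaagfdff')
  3 → (20, 'agfdff')
  4 → (9, 'cecefdecffaagfdff')
  5 → (11, 'cefdecffaagfdff')
  6 → (5, 'ceffcecefdecffaagfdff')
  7 → (16, 'cffaagfdff')
  8 → (14, 'decffaagfdff')
  9 → (23, 'dff')
  10 → (10, 'ecefdecffaagfdff')
  11 → (15, 'ecffaagfdff')
  12 → (12, 'efdecffaagfdff')
  13 → (6, 'effcecefdecffaagfdff')
  14 → (2, 'egfceffcecefdecffaagfdff')
  15 → (25, 'f')
  16 → (18, 'faagfdff')
  17 → (8, 'fcecefdecffaagfdff')
  18 → (4, 'fceffcecefdecffaagfdff')
  19 → (13, 'fdecffaagfdff')
  20 → (22, 'fdff')
  21 → (24, 'ff')
  22 → (17, 'ffaagfdff')
  23 → (7, 'ffcecefdecffaagfdff')
  24 → (3, 'gfceffcecefdecffaagfdff')
  25 → (21, 'gfdff')

SA = [0, 19, 1, 20, 9, 11, 5, 16, 14, 23, 10, 15, 12, 6, 2, 25, 18, 8, 4, 13, 22, 24, 17, 7, 3, 21]
rank  pair      lcp
   1  s[0:],s[19:]  2  'aa'
   2  s[19:],s[1:]  1  'a'
   3  s[1:],s[20:]  1  'a'
   4  s[20:],s[9:]  0  ''
   5  s[9:],s[11:]  2  'ce'
   6  s[11:],s[5:]  3  'cef'
   7  s[5:],s[16:]  1  'c'
   8  s[16:],s[14:]  0  ''
   9  s[14:],s[23:]  1  'd'
  10  s[23:],s[10:]  0  ''
  11  s[10:],s[15:]  2  'ec'
  12  s[15:],s[12:]  1  'e'
  13  s[12:],s[6:]  2  'ef'
  14  s[6:],s[2:]  1  'e'
  15  s[2:],s[25:]  0  ''
  16  s[25:],s[18:]  1  'f'
  17  s[18:],s[8:]  1  'f'
  18  s[8:],s[4:]  3  'fce'
  19  s[4:],s[13:]  1  'f'
  20  s[13:],s[22:]  2  'fd'
  21  s[22:],s[24:]  1  'f'
  22  s[24:],s[17:]  2  'ff'
  23  s[17:],s[7:]  2  'ff'
  24  s[7:],s[3:]  0  ''
  25  s[3:],s[21:]  2  'gf'

n(n+1)/2 = 26·27/2 = 351
Σ LCP = 0 + 2 + 1 + 1 + 0 + 2 + 3 + 1 + 0 + 1 + 0 + 2 + 1 + 2 + 1 + 0 + 1 + 1 + 3 + 1 + 2 + 1 + 2 + 2 + 0 + 2 = 32
distinct = 351 − 32 = 319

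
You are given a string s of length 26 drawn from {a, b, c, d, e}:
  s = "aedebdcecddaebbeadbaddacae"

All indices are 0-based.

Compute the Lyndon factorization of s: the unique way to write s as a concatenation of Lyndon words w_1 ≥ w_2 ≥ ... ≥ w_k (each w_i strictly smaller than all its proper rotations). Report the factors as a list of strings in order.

emit factor 1: 'aedebdcecdd' (i=0, period=11)
emit factor 2: 'aebbe' (i=11, period=5)
emit factor 3: 'adbadd' (i=16, period=6)
emit factor 4: 'acae' (i=22, period=4)

["aedebdcecdd", "aebbe", "adbadd", "acae"]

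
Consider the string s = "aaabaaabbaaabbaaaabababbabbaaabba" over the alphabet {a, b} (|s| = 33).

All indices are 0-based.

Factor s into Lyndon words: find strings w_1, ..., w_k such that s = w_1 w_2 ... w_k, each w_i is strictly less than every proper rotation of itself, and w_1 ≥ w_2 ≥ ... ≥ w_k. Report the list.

emit factor 1: 'aaabaaabbaaabb' (i=0, period=14)
emit factor 2: 'aaaabababbabbaaabb' (i=14, period=18)
emit factor 3: 'a' (i=32, period=1)

["aaabaaabbaaabb", "aaaabababbabbaaabb", "a"]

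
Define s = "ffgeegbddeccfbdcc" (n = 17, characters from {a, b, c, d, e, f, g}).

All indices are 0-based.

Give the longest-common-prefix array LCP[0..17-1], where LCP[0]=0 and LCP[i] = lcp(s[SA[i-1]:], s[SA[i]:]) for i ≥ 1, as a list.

[0, 2, 0, 1, 2, 1, 0, 1, 1, 0, 1, 1, 0, 1, 1, 0, 1]

sorted suffixes:
  #0 SA[0]=13  'bdcc'
  #1 SA[1]=6  'bddeccfbdcc'
  #2 SA[2]=16  'c'
  #3 SA[3]=15  'cc'
  #4 SA[4]=10  'ccfbdcc'
  #5 SA[5]=11  'cfbdcc'
  #6 SA[6]=14  'dcc'
  #7 SA[7]=7  'ddeccfbdcc'
  #8 SA[8]=8  'deccfbdcc'
  #9 SA[9]=9  'eccfbdcc'
  #10 SA[10]=3  'eegbddeccfbdcc'
  #11 SA[11]=4  'egbddeccfbdcc'
  #12 SA[12]=12  'fbdcc'
  #13 SA[13]=0  'ffgeegbddeccfbdcc'
  #14 SA[14]=1  'fgeegbddeccfbdcc'
  #15 SA[15]=5  'gbddeccfbdcc'
  #16 SA[16]=2  'geegbddeccfbdcc'

SA = [13, 6, 16, 15, 10, 11, 14, 7, 8, 9, 3, 4, 12, 0, 1, 5, 2]
[i] adj suffixes → lcp
  [1] 13/6 → 2 ('bd')
  [2] 6/16 → 0 ('')
  [3] 16/15 → 1 ('c')
  [4] 15/10 → 2 ('cc')
  [5] 10/11 → 1 ('c')
  [6] 11/14 → 0 ('')
  [7] 14/7 → 1 ('d')
  [8] 7/8 → 1 ('d')
  [9] 8/9 → 0 ('')
  [10] 9/3 → 1 ('e')
  [11] 3/4 → 1 ('e')
  [12] 4/12 → 0 ('')
  [13] 12/0 → 1 ('f')
  [14] 0/1 → 1 ('f')
  [15] 1/5 → 0 ('')
  [16] 5/2 → 1 ('g')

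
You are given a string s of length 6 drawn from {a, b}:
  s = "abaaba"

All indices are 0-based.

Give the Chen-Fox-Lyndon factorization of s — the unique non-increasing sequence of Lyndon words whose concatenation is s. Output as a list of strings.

emit factor 1: 'ab' (i=0, period=2)
emit factor 2: 'aab' (i=2, period=3)
emit factor 3: 'a' (i=5, period=1)

["ab", "aab", "a"]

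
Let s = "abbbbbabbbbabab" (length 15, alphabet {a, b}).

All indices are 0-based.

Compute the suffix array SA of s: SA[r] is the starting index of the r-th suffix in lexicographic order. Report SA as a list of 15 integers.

[13, 11, 6, 0, 14, 12, 10, 5, 9, 4, 8, 3, 7, 2, 1]

sorted suffixes:
  #0 SA[0]=13  'ab'
  #1 SA[1]=11  'abab'
  #2 SA[2]=6  'abbbbabab'
  #3 SA[3]=0  'abbbbbabbbbabab'
  #4 SA[4]=14  'b'
  #5 SA[5]=12  'bab'
  #6 SA[6]=10  'babab'
  #7 SA[7]=5  'babbbbabab'
  #8 SA[8]=9  'bbabab'
  #9 SA[9]=4  'bbabbbbabab'
  #10 SA[10]=8  'bbbabab'
  #11 SA[11]=3  'bbbabbbbabab'
  #12 SA[12]=7  'bbbbabab'
  #13 SA[13]=2  'bbbbabbbbabab'
  #14 SA[14]=1  'bbbbbabbbbabab'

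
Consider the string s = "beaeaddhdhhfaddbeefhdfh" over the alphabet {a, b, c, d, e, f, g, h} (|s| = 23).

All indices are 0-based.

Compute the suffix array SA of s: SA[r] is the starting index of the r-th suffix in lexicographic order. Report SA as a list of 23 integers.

[12, 4, 2, 0, 15, 14, 13, 5, 20, 6, 8, 3, 1, 16, 17, 11, 21, 18, 22, 19, 7, 10, 9]

rank | idx | suffix
   0 |  12 | addbeefhdfh
   1 |   4 | addhdhhfaddbeefhdfh
   2 |   2 | aeaddhdhhfaddbeefhdfh
   3 |   0 | beaeaddhdhhfaddbeefhdfh
   4 |  15 | beefhdfh
   5 |  14 | dbeefhdfh
   6 |  13 | ddbeefhdfh
   7 |   5 | ddhdhhfaddbeefhdfh
   8 |  20 | dfh
   9 |   6 | dhdhhfaddbeefhdfh
  10 |   8 | dhhfaddbeefhdfh
  11 |   3 | eaddhdhhfaddbeefhdfh
  12 |   1 | eaeaddhdhhfaddbeefhdfh
  13 |  16 | eefhdfh
  14 |  17 | efhdfh
  15 |  11 | faddbeefhdfh
  16 |  21 | fh
  17 |  18 | fhdfh
  18 |  22 | h
  19 |  19 | hdfh
  20 |   7 | hdhhfaddbeefhdfh
  21 |  10 | hfaddbeefhdfh
  22 |   9 | hhfaddbeefhdfh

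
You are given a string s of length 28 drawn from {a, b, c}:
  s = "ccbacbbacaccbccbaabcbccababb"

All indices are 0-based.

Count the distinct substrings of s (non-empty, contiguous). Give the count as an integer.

355

rank→(start, suffix):
  0 → (16, 'aabcbccababb')
  1 → (23, 'ababb')
  2 → (25, 'abb')
  3 → (17, 'abcbccababb')
  4 → (7, 'acaccbccbaabcbccababb')
  5 → (3, 'acbbacaccbccbaabcbccababb')
  6 → (9, 'accbccbaabcbccababb')
  7 → (27, 'b')
  8 → (15, 'baabcbccababb')
  9 → (24, 'babb')
  10 → (6, 'bacaccbccbaabcbccababb')
  11 → (2, 'bacbbacaccbccbaabcbccababb')
  12 → (26, 'bb')
  13 → (5, 'bbacaccbccbaabcbccababb')
  14 → (18, 'bcbccababb')
  15 → (20, 'bccababb')
  16 → (12, 'bccbaabcbccababb')
  17 → (22, 'cababb')
  18 → (8, 'caccbccbaabcbccababb')
  19 → (14, 'cbaabcbccababb')
  20 → (1, 'cbacbbacaccbccbaabcbccababb')
  21 → (4, 'cbbacaccbccbaabcbccababb')
  22 → (19, 'cbccababb')
  23 → (11, 'cbccbaabcbccababb')
  24 → (21, 'ccababb')
  25 → (13, 'ccbaabcbccababb')
  26 → (0, 'ccbacbbacaccbccbaabcbccababb')
  27 → (10, 'ccbccbaabcbccababb')

SA = [16, 23, 25, 17, 7, 3, 9, 27, 15, 24, 6, 2, 26, 5, 18, 20, 12, 22, 8, 14, 1, 4, 19, 11, 21, 13, 0, 10]
[i] adj suffixes → lcp
  [1] 16/23 → 1 ('a')
  [2] 23/25 → 2 ('ab')
  [3] 25/17 → 2 ('ab')
  [4] 17/7 → 1 ('a')
  [5] 7/3 → 2 ('ac')
  [6] 3/9 → 2 ('ac')
  [7] 9/27 → 0 ('')
  [8] 27/15 → 1 ('b')
  [9] 15/24 → 2 ('ba')
  [10] 24/6 → 2 ('ba')
  [11] 6/2 → 3 ('bac')
  [12] 2/26 → 1 ('b')
  [13] 26/5 → 2 ('bb')
  [14] 5/18 → 1 ('b')
  [15] 18/20 → 2 ('bc')
  [16] 20/12 → 3 ('bcc')
  [17] 12/22 → 0 ('')
  [18] 22/8 → 2 ('ca')
  [19] 8/14 → 1 ('c')
  [20] 14/1 → 3 ('cba')
  [21] 1/4 → 2 ('cb')
  [22] 4/19 → 2 ('cb')
  [23] 19/11 → 4 ('cbcc')
  [24] 11/21 → 1 ('c')
  [25] 21/13 → 2 ('cc')
  [26] 13/0 → 4 ('ccba')
  [27] 0/10 → 3 ('ccb')

n(n+1)/2 = 28·29/2 = 406
Σ LCP = 0 + 1 + 2 + 2 + 1 + 2 + 2 + 0 + 1 + 2 + 2 + 3 + 1 + 2 + 1 + 2 + 3 + 0 + 2 + 1 + 3 + 2 + 2 + 4 + 1 + 2 + 4 + 3 = 51
distinct = 406 − 51 = 355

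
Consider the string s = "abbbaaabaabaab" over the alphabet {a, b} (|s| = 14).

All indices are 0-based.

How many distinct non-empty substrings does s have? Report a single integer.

sorted suffixes:
  #0 SA[0]=4  'aaabaabaab'
  #1 SA[1]=11  'aab'
  #2 SA[2]=8  'aabaab'
  #3 SA[3]=5  'aabaabaab'
  #4 SA[4]=12  'ab'
  #5 SA[5]=9  'abaab'
  #6 SA[6]=6  'abaabaab'
  #7 SA[7]=0  'abbbaaabaabaab'
  #8 SA[8]=13  'b'
  #9 SA[9]=3  'baaabaabaab'
  #10 SA[10]=10  'baab'
  #11 SA[11]=7  'baabaab'
  #12 SA[12]=2  'bbaaabaabaab'
  #13 SA[13]=1  'bbbaaabaabaab'

SA = [4, 11, 8, 5, 12, 9, 6, 0, 13, 3, 10, 7, 2, 1]
i: (SA[i-1],SA[i]) lcp shared
  1: (4,11) 2 'aa'
  2: (11,8) 3 'aab'
  3: (8,5) 6 'aabaab'
  4: (5,12) 1 'a'
  5: (12,9) 2 'ab'
  6: (9,6) 5 'abaab'
  7: (6,0) 2 'ab'
  8: (0,13) 0 ''
  9: (13,3) 1 'b'
  10: (3,10) 3 'baa'
  11: (10,7) 4 'baab'
  12: (7,2) 1 'b'
  13: (2,1) 2 'bb'

n(n+1)/2 = 14·15/2 = 105
Σ LCP = 0 + 2 + 3 + 6 + 1 + 2 + 5 + 2 + 0 + 1 + 3 + 4 + 1 + 2 = 32
distinct = 105 − 32 = 73

73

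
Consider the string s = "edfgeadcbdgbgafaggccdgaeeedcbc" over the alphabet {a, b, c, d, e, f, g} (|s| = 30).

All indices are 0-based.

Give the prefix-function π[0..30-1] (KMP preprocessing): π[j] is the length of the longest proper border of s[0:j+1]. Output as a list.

π[0] = 0
j=1 s[j]='d': π[1]=0 (border '')
j=2 s[j]='f': π[2]=0 (border '')
j=3 s[j]='g': π[3]=0 (border '')
j=4 s[j]='e': π[4]=1 (border 'e')
j=5 s[j]='a': k: 1→0; π[5]=0 (border '')
j=6 s[j]='d': π[6]=0 (border '')
j=7 s[j]='c': π[7]=0 (border '')
j=8 s[j]='b': π[8]=0 (border '')
j=9 s[j]='d': π[9]=0 (border '')
j=10 s[j]='g': π[10]=0 (border '')
j=11 s[j]='b': π[11]=0 (border '')
j=12 s[j]='g': π[12]=0 (border '')
j=13 s[j]='a': π[13]=0 (border '')
j=14 s[j]='f': π[14]=0 (border '')
j=15 s[j]='a': π[15]=0 (border '')
j=16 s[j]='g': π[16]=0 (border '')
j=17 s[j]='g': π[17]=0 (border '')
j=18 s[j]='c': π[18]=0 (border '')
j=19 s[j]='c': π[19]=0 (border '')
j=20 s[j]='d': π[20]=0 (border '')
j=21 s[j]='g': π[21]=0 (border '')
j=22 s[j]='a': π[22]=0 (border '')
j=23 s[j]='e': π[23]=1 (border 'e')
j=24 s[j]='e': k: 1→0; π[24]=1 (border 'e')
j=25 s[j]='e': k: 1→0; π[25]=1 (border 'e')
j=26 s[j]='d': π[26]=2 (border 'ed')
j=27 s[j]='c': k: 2→0; π[27]=0 (border '')
j=28 s[j]='b': π[28]=0 (border '')
j=29 s[j]='c': π[29]=0 (border '')

[0, 0, 0, 0, 1, 0, 0, 0, 0, 0, 0, 0, 0, 0, 0, 0, 0, 0, 0, 0, 0, 0, 0, 1, 1, 1, 2, 0, 0, 0]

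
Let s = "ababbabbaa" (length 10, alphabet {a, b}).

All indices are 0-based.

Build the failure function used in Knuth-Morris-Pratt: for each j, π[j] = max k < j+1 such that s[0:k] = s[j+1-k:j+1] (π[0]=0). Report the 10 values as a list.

[0, 0, 1, 2, 0, 1, 2, 0, 1, 1]

π[0] = 0
j=1 s[j]='b': π[1]=0 (border '')
j=2 s[j]='a': π[2]=1 (border 'a')
j=3 s[j]='b': π[3]=2 (border 'ab')
j=4 s[j]='b': k: 2→0; π[4]=0 (border '')
j=5 s[j]='a': π[5]=1 (border 'a')
j=6 s[j]='b': π[6]=2 (border 'ab')
j=7 s[j]='b': k: 2→0; π[7]=0 (border '')
j=8 s[j]='a': π[8]=1 (border 'a')
j=9 s[j]='a': k: 1→0; π[9]=1 (border 'a')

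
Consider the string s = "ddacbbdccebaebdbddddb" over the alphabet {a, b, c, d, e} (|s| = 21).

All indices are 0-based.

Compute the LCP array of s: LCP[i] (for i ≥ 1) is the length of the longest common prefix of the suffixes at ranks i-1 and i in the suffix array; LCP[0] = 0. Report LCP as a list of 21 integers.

[0, 1, 0, 1, 1, 1, 2, 2, 0, 1, 1, 0, 1, 2, 1, 1, 2, 2, 3, 0, 2]

rank | idx | suffix
   0 |   2 | acbbdccebaebdbddddb
   1 |  11 | aebdbddddb
   2 |  20 | b
   3 |  10 | baebdbddddb
   4 |   4 | bbdccebaebdbddddb
   5 |  13 | bdbddddb
   6 |   5 | bdccebaebdbddddb
   7 |  15 | bddddb
   8 |   3 | cbbdccebaebdbddddb
   9 |   7 | ccebaebdbddddb
  10 |   8 | cebaebdbddddb
  11 |   1 | dacbbdccebaebdbddddb
  12 |  19 | db
  13 |  14 | dbddddb
  14 |   6 | dccebaebdbddddb
  15 |   0 | ddacbbdccebaebdbddddb
  16 |  18 | ddb
  17 |  17 | dddb
  18 |  16 | ddddb
  19 |   9 | ebaebdbddddb
  20 |  12 | ebdbddddb

SA = [2, 11, 20, 10, 4, 13, 5, 15, 3, 7, 8, 1, 19, 14, 6, 0, 18, 17, 16, 9, 12]
i: (SA[i-1],SA[i]) lcp shared
  1: (2,11) 1 'a'
  2: (11,20) 0 ''
  3: (20,10) 1 'b'
  4: (10,4) 1 'b'
  5: (4,13) 1 'b'
  6: (13,5) 2 'bd'
  7: (5,15) 2 'bd'
  8: (15,3) 0 ''
  9: (3,7) 1 'c'
  10: (7,8) 1 'c'
  11: (8,1) 0 ''
  12: (1,19) 1 'd'
  13: (19,14) 2 'db'
  14: (14,6) 1 'd'
  15: (6,0) 1 'd'
  16: (0,18) 2 'dd'
  17: (18,17) 2 'dd'
  18: (17,16) 3 'ddd'
  19: (16,9) 0 ''
  20: (9,12) 2 'eb'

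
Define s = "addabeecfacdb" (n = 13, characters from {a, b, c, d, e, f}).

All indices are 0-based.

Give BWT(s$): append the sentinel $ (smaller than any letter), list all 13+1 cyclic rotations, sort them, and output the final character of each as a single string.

bdf$daaedcaebc

rank  rotation        last
    0  $addabeecfacdb  b
    1  abeecfacdb$add  d
    2  acdb$addabeecf  f
    3  addabeecfacdb$  $
    4  b$addabeecfacd  d
    5  beecfacdb$adda  a
    6  cdb$addabeecfa  a
    7  cfacdb$addabee  e
    8  dabeecfacdb$ad  d
    9  db$addabeecfac  c
   10  ddabeecfacdb$a  a
   11  ecfacdb$addabe  e
   12  eecfacdb$addab  b
   13  facdb$addabeec  c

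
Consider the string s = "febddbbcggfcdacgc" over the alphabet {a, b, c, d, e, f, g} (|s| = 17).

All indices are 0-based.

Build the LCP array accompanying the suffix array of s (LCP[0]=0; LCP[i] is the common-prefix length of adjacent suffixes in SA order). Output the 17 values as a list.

rank→(start, suffix):
  0 → (13, 'acgc')
  1 → (5, 'bbcggfcdacgc')
  2 → (6, 'bcggfcdacgc')
  3 → (2, 'bddbbcggfcdacgc')
  4 → (16, 'c')
  5 → (11, 'cdacgc')
  6 → (14, 'cgc')
  7 → (7, 'cggfcdacgc')
  8 → (12, 'dacgc')
  9 → (4, 'dbbcggfcdacgc')
  10 → (3, 'ddbbcggfcdacgc')
  11 → (1, 'ebddbbcggfcdacgc')
  12 → (10, 'fcdacgc')
  13 → (0, 'febddbbcggfcdacgc')
  14 → (15, 'gc')
  15 → (9, 'gfcdacgc')
  16 → (8, 'ggfcdacgc')

SA = [13, 5, 6, 2, 16, 11, 14, 7, 12, 4, 3, 1, 10, 0, 15, 9, 8]
rank  pair      lcp
   1  s[13:],s[5:]  0  ''
   2  s[5:],s[6:]  1  'b'
   3  s[6:],s[2:]  1  'b'
   4  s[2:],s[16:]  0  ''
   5  s[16:],s[11:]  1  'c'
   6  s[11:],s[14:]  1  'c'
   7  s[14:],s[7:]  2  'cg'
   8  s[7:],s[12:]  0  ''
   9  s[12:],s[4:]  1  'd'
  10  s[4:],s[3:]  1  'd'
  11  s[3:],s[1:]  0  ''
  12  s[1:],s[10:]  0  ''
  13  s[10:],s[0:]  1  'f'
  14  s[0:],s[15:]  0  ''
  15  s[15:],s[9:]  1  'g'
  16  s[9:],s[8:]  1  'g'

[0, 0, 1, 1, 0, 1, 1, 2, 0, 1, 1, 0, 0, 1, 0, 1, 1]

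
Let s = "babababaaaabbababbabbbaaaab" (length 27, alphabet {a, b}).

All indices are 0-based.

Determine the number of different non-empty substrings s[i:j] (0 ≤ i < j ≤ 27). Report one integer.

rank→(start, suffix):
  0 → (22, 'aaaab')
  1 → (7, 'aaaabbababbabbbaaaab')
  2 → (23, 'aaab')
  3 → (8, 'aaabbababbabbbaaaab')
  4 → (24, 'aab')
  5 → (9, 'aabbababbabbbaaaab')
  6 → (25, 'ab')
  7 → (5, 'abaaaabbababbabbbaaaab')
  8 → (3, 'ababaaaabbababbabbbaaaab')
  9 → (1, 'abababaaaabbababbabbbaaaab')
  10 → (13, 'ababbabbbaaaab')
  11 → (10, 'abbababbabbbaaaab')
  12 → (15, 'abbabbbaaaab')
  13 → (18, 'abbbaaaab')
  14 → (26, 'b')
  15 → (21, 'baaaab')
  16 → (6, 'baaaabbababbabbbaaaab')
  17 → (4, 'babaaaabbababbabbbaaaab')
  18 → (2, 'bababaaaabbababbabbbaaaab')
  19 → (0, 'babababaaaabbababbabbbaaaab')
  20 → (12, 'bababbabbbaaaab')
  21 → (14, 'babbabbbaaaab')
  22 → (17, 'babbbaaaab')
  23 → (20, 'bbaaaab')
  24 → (11, 'bbababbabbbaaaab')
  25 → (16, 'bbabbbaaaab')
  26 → (19, 'bbbaaaab')

SA = [22, 7, 23, 8, 24, 9, 25, 5, 3, 1, 13, 10, 15, 18, 26, 21, 6, 4, 2, 0, 12, 14, 17, 20, 11, 16, 19]
rank  pair      lcp
   1  s[22:],s[7:]  5  'aaaab'
   2  s[7:],s[23:]  3  'aaa'
   3  s[23:],s[8:]  4  'aaab'
   4  s[8:],s[24:]  2  'aa'
   5  s[24:],s[9:]  3  'aab'
   6  s[9:],s[25:]  1  'a'
   7  s[25:],s[5:]  2  'ab'
   8  s[5:],s[3:]  3  'aba'
   9  s[3:],s[1:]  5  'ababa'
  10  s[1:],s[13:]  4  'abab'
  11  s[13:],s[10:]  2  'ab'
  12  s[10:],s[15:]  5  'abbab'
  13  s[15:],s[18:]  3  'abb'
  14  s[18:],s[26:]  0  ''
  15  s[26:],s[21:]  1  'b'
  16  s[21:],s[6:]  6  'baaaab'
  17  s[6:],s[4:]  2  'ba'
  18  s[4:],s[2:]  4  'baba'
  19  s[2:],s[0:]  6  'bababa'
  20  s[0:],s[12:]  5  'babab'
  21  s[12:],s[14:]  3  'bab'
  22  s[14:],s[17:]  4  'babb'
  23  s[17:],s[20:]  1  'b'
  24  s[20:],s[11:]  3  'bba'
  25  s[11:],s[16:]  4  'bbab'
  26  s[16:],s[19:]  2  'bb'

n(n+1)/2 = 27·28/2 = 378
Σ LCP = 0 + 5 + 3 + 4 + 2 + 3 + 1 + 2 + 3 + 5 + 4 + 2 + 5 + 3 + 0 + 1 + 6 + 2 + 4 + 6 + 5 + 3 + 4 + 1 + 3 + 4 + 2 = 83
distinct = 378 − 83 = 295

295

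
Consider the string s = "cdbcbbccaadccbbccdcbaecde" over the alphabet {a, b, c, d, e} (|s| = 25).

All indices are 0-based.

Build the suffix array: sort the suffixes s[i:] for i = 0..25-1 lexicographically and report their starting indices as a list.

[8, 9, 20, 19, 4, 13, 2, 5, 14, 7, 18, 3, 12, 6, 11, 15, 0, 16, 22, 1, 17, 10, 23, 24, 21]

sorted suffixes:
  #0 SA[0]=8  'aadccbbccdcbaecde'
  #1 SA[1]=9  'adccbbccdcbaecde'
  #2 SA[2]=20  'aecde'
  #3 SA[3]=19  'baecde'
  #4 SA[4]=4  'bbccaadccbbccdcbaecde'
  #5 SA[5]=13  'bbccdcbaecde'
  #6 SA[6]=2  'bcbbccaadccbbccdcbaecde'
  #7 SA[7]=5  'bccaadccbbccdcbaecde'
  #8 SA[8]=14  'bccdcbaecde'
  #9 SA[9]=7  'caadccbbccdcbaecde'
  #10 SA[10]=18  'cbaecde'
  #11 SA[11]=3  'cbbccaadccbbccdcbaecde'
  #12 SA[12]=12  'cbbccdcbaecde'
  #13 SA[13]=6  'ccaadccbbccdcbaecde'
  #14 SA[14]=11  'ccbbccdcbaecde'
  #15 SA[15]=15  'ccdcbaecde'
  #16 SA[16]=0  'cdbcbbccaadccbbccdcbaecde'
  #17 SA[17]=16  'cdcbaecde'
  #18 SA[18]=22  'cde'
  #19 SA[19]=1  'dbcbbccaadccbbccdcbaecde'
  #20 SA[20]=17  'dcbaecde'
  #21 SA[21]=10  'dccbbccdcbaecde'
  #22 SA[22]=23  'de'
  #23 SA[23]=24  'e'
  #24 SA[24]=21  'ecde'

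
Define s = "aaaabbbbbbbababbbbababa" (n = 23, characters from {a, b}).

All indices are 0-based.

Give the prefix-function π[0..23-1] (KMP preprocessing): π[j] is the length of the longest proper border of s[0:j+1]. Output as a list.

[0, 1, 2, 3, 0, 0, 0, 0, 0, 0, 0, 1, 0, 1, 0, 0, 0, 0, 1, 0, 1, 0, 1]

π[0] = 0
j=1 s[j]='a': π[1]=1 (border 'a')
j=2 s[j]='a': π[2]=2 (border 'aa')
j=3 s[j]='a': π[3]=3 (border 'aaa')
j=4 s[j]='b': k: 3→2→1→0; π[4]=0 (border '')
j=5 s[j]='b': π[5]=0 (border '')
j=6 s[j]='b': π[6]=0 (border '')
j=7 s[j]='b': π[7]=0 (border '')
j=8 s[j]='b': π[8]=0 (border '')
j=9 s[j]='b': π[9]=0 (border '')
j=10 s[j]='b': π[10]=0 (border '')
j=11 s[j]='a': π[11]=1 (border 'a')
j=12 s[j]='b': k: 1→0; π[12]=0 (border '')
j=13 s[j]='a': π[13]=1 (border 'a')
j=14 s[j]='b': k: 1→0; π[14]=0 (border '')
j=15 s[j]='b': π[15]=0 (border '')
j=16 s[j]='b': π[16]=0 (border '')
j=17 s[j]='b': π[17]=0 (border '')
j=18 s[j]='a': π[18]=1 (border 'a')
j=19 s[j]='b': k: 1→0; π[19]=0 (border '')
j=20 s[j]='a': π[20]=1 (border 'a')
j=21 s[j]='b': k: 1→0; π[21]=0 (border '')
j=22 s[j]='a': π[22]=1 (border 'a')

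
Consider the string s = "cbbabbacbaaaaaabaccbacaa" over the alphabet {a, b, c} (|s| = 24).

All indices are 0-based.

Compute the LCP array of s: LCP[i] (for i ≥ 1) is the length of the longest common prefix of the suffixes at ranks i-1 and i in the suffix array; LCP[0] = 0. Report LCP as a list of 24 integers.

[0, 1, 2, 5, 4, 3, 2, 1, 2, 1, 2, 2, 0, 2, 2, 3, 3, 1, 3, 0, 1, 3, 2, 1]

sorted suffixes:
  #0 SA[0]=23  'a'
  #1 SA[1]=22  'aa'
  #2 SA[2]=9  'aaaaaabaccbacaa'
  #3 SA[3]=10  'aaaaabaccbacaa'
  #4 SA[4]=11  'aaaabaccbacaa'
  #5 SA[5]=12  'aaabaccbacaa'
  #6 SA[6]=13  'aabaccbacaa'
  #7 SA[7]=14  'abaccbacaa'
  #8 SA[8]=3  'abbacbaaaaaabaccbacaa'
  #9 SA[9]=20  'acaa'
  #10 SA[10]=6  'acbaaaaaabaccbacaa'
  #11 SA[11]=16  'accbacaa'
  #12 SA[12]=8  'baaaaaabaccbacaa'
  #13 SA[13]=2  'babbacbaaaaaabaccbacaa'
  #14 SA[14]=19  'bacaa'
  #15 SA[15]=5  'bacbaaaaaabaccbacaa'
  #16 SA[16]=15  'baccbacaa'
  #17 SA[17]=1  'bbabbacbaaaaaabaccbacaa'
  #18 SA[18]=4  'bbacbaaaaaabaccbacaa'
  #19 SA[19]=21  'caa'
  #20 SA[20]=7  'cbaaaaaabaccbacaa'
  #21 SA[21]=18  'cbacaa'
  #22 SA[22]=0  'cbbabbacbaaaaaabaccbacaa'
  #23 SA[23]=17  'ccbacaa'

SA = [23, 22, 9, 10, 11, 12, 13, 14, 3, 20, 6, 16, 8, 2, 19, 5, 15, 1, 4, 21, 7, 18, 0, 17]
[i] adj suffixes → lcp
  [1] 23/22 → 1 ('a')
  [2] 22/9 → 2 ('aa')
  [3] 9/10 → 5 ('aaaaa')
  [4] 10/11 → 4 ('aaaa')
  [5] 11/12 → 3 ('aaa')
  [6] 12/13 → 2 ('aa')
  [7] 13/14 → 1 ('a')
  [8] 14/3 → 2 ('ab')
  [9] 3/20 → 1 ('a')
  [10] 20/6 → 2 ('ac')
  [11] 6/16 → 2 ('ac')
  [12] 16/8 → 0 ('')
  [13] 8/2 → 2 ('ba')
  [14] 2/19 → 2 ('ba')
  [15] 19/5 → 3 ('bac')
  [16] 5/15 → 3 ('bac')
  [17] 15/1 → 1 ('b')
  [18] 1/4 → 3 ('bba')
  [19] 4/21 → 0 ('')
  [20] 21/7 → 1 ('c')
  [21] 7/18 → 3 ('cba')
  [22] 18/0 → 2 ('cb')
  [23] 0/17 → 1 ('c')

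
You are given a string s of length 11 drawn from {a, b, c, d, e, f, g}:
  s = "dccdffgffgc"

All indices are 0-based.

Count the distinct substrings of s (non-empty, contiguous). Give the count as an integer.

sorted suffixes:
  #0 SA[0]=10  'c'
  #1 SA[1]=1  'ccdffgffgc'
  #2 SA[2]=2  'cdffgffgc'
  #3 SA[3]=0  'dccdffgffgc'
  #4 SA[4]=3  'dffgffgc'
  #5 SA[5]=7  'ffgc'
  #6 SA[6]=4  'ffgffgc'
  #7 SA[7]=8  'fgc'
  #8 SA[8]=5  'fgffgc'
  #9 SA[9]=9  'gc'
  #10 SA[10]=6  'gffgc'

SA = [10, 1, 2, 0, 3, 7, 4, 8, 5, 9, 6]
rank  pair      lcp
   1  s[10:],s[1:]  1  'c'
   2  s[1:],s[2:]  1  'c'
   3  s[2:],s[0:]  0  ''
   4  s[0:],s[3:]  1  'd'
   5  s[3:],s[7:]  0  ''
   6  s[7:],s[4:]  3  'ffg'
   7  s[4:],s[8:]  1  'f'
   8  s[8:],s[5:]  2  'fg'
   9  s[5:],s[9:]  0  ''
  10  s[9:],s[6:]  1  'g'

n(n+1)/2 = 11·12/2 = 66
Σ LCP = 0 + 1 + 1 + 0 + 1 + 0 + 3 + 1 + 2 + 0 + 1 = 10
distinct = 66 − 10 = 56

56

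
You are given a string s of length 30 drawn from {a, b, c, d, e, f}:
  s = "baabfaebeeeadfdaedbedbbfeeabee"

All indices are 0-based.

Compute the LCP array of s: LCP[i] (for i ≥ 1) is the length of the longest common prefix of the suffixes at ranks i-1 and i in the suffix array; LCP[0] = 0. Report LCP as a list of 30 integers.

rank | idx | suffix
   0 |   1 | aabfaebeeeadfdaedbedbbfeeabee
   1 |  26 | abee
   2 |   2 | abfaebeeeadfdaedbedbbfeeabee
   3 |  11 | adfdaedbedbbfeeabee
   4 |   5 | aebeeeadfdaedbedbbfeeabee
   5 |  15 | aedbedbbfeeabee
   6 |   0 | baabfaebeeeadfdaedbedbbfeeabee
   7 |  21 | bbfeeabee
   8 |  18 | bedbbfeeabee
   9 |  27 | bee
  10 |   7 | beeeadfdaedbedbbfeeabee
  11 |   3 | bfaebeeeadfdaedbedbbfeeabee
  12 |  22 | bfeeabee
  13 |  14 | daedbedbbfeeabee
  14 |  20 | dbbfeeabee
  15 |  17 | dbedbbfeeabee
  16 |  12 | dfdaedbedbbfeeabee
  17 |  29 | e
  18 |  25 | eabee
  19 |  10 | eadfdaedbedbbfeeabee
  20 |   6 | ebeeeadfdaedbedbbfeeabee
  21 |  19 | edbbfeeabee
  22 |  16 | edbedbbfeeabee
  23 |  28 | ee
  24 |  24 | eeabee
  25 |   9 | eeadfdaedbedbbfeeabee
  26 |   8 | eeeadfdaedbedbbfeeabee
  27 |   4 | faebeeeadfdaedbedbbfeeabee
  28 |  13 | fdaedbedbbfeeabee
  29 |  23 | feeabee

SA = [1, 26, 2, 11, 5, 15, 0, 21, 18, 27, 7, 3, 22, 14, 20, 17, 12, 29, 25, 10, 6, 19, 16, 28, 24, 9, 8, 4, 13, 23]
[i] adj suffixes → lcp
  [1] 1/26 → 1 ('a')
  [2] 26/2 → 2 ('ab')
  [3] 2/11 → 1 ('a')
  [4] 11/5 → 1 ('a')
  [5] 5/15 → 2 ('ae')
  [6] 15/0 → 0 ('')
  [7] 0/21 → 1 ('b')
  [8] 21/18 → 1 ('b')
  [9] 18/27 → 2 ('be')
  [10] 27/7 → 3 ('bee')
  [11] 7/3 → 1 ('b')
  [12] 3/22 → 2 ('bf')
  [13] 22/14 → 0 ('')
  [14] 14/20 → 1 ('d')
  [15] 20/17 → 2 ('db')
  [16] 17/12 → 1 ('d')
  [17] 12/29 → 0 ('')
  [18] 29/25 → 1 ('e')
  [19] 25/10 → 2 ('ea')
  [20] 10/6 → 1 ('e')
  [21] 6/19 → 1 ('e')
  [22] 19/16 → 3 ('edb')
  [23] 16/28 → 1 ('e')
  [24] 28/24 → 2 ('ee')
  [25] 24/9 → 3 ('eea')
  [26] 9/8 → 2 ('ee')
  [27] 8/4 → 0 ('')
  [28] 4/13 → 1 ('f')
  [29] 13/23 → 1 ('f')

[0, 1, 2, 1, 1, 2, 0, 1, 1, 2, 3, 1, 2, 0, 1, 2, 1, 0, 1, 2, 1, 1, 3, 1, 2, 3, 2, 0, 1, 1]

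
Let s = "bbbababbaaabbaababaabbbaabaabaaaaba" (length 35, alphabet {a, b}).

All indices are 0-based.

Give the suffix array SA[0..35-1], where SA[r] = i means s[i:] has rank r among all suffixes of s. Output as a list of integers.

[34, 29, 30, 8, 31, 26, 23, 13, 9, 18, 32, 27, 24, 16, 14, 3, 5, 10, 19, 33, 28, 7, 25, 22, 12, 17, 15, 2, 4, 6, 21, 11, 1, 20, 0]

sorted suffixes:
  #0 SA[0]=34  'a'
  #1 SA[1]=29  'aaaaba'
  #2 SA[2]=30  'aaaba'
  #3 SA[3]=8  'aaabbaababaabbbaabaabaaaaba'
  #4 SA[4]=31  'aaba'
  #5 SA[5]=26  'aabaaaaba'
  #6 SA[6]=23  'aabaabaaaaba'
  #7 SA[7]=13  'aababaabbbaabaabaaaaba'
  #8 SA[8]=9  'aabbaababaabbbaabaabaaaaba'
  #9 SA[9]=18  'aabbbaabaabaaaaba'
  #10 SA[10]=32  'aba'
  #11 SA[11]=27  'abaaaaba'
  #12 SA[12]=24  'abaabaaaaba'
  #13 SA[13]=16  'abaabbbaabaabaaaaba'
  #14 SA[14]=14  'ababaabbbaabaabaaaaba'
  #15 SA[15]=3  'ababbaaabbaababaabbbaabaabaaaaba'
  #16 SA[16]=5  'abbaaabbaababaabbbaabaabaaaaba'
  #17 SA[17]=10  'abbaababaabbbaabaabaaaaba'
  #18 SA[18]=19  'abbbaabaabaaaaba'
  #19 SA[19]=33  'ba'
  #20 SA[20]=28  'baaaaba'
  #21 SA[21]=7  'baaabbaababaabbbaabaabaaaaba'
  #22 SA[22]=25  'baabaaaaba'
  #23 SA[23]=22  'baabaabaaaaba'
  #24 SA[24]=12  'baababaabbbaabaabaaaaba'
  #25 SA[25]=17  'baabbbaabaabaaaaba'
  #26 SA[26]=15  'babaabbbaabaabaaaaba'
  #27 SA[27]=2  'bababbaaabbaababaabbbaabaabaaaaba'
  #28 SA[28]=4  'babbaaabbaababaabbbaabaabaaaaba'
  #29 SA[29]=6  'bbaaabbaababaabbbaabaabaaaaba'
  #30 SA[30]=21  'bbaabaabaaaaba'
  #31 SA[31]=11  'bbaababaabbbaabaabaaaaba'
  #32 SA[32]=1  'bbababbaaabbaababaabbbaabaabaaaaba'
  #33 SA[33]=20  'bbbaabaabaaaaba'
  #34 SA[34]=0  'bbbababbaaabbaababaabbbaabaabaaaaba'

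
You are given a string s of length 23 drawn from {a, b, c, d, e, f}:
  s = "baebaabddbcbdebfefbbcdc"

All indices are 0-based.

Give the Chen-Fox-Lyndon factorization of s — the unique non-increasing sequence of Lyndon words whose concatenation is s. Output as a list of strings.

emit factor 1: 'b' (i=0, period=1)
emit factor 2: 'aeb' (i=1, period=3)
emit factor 3: 'aabddbcbdebfefbbcdc' (i=4, period=19)

["b", "aeb", "aabddbcbdebfefbbcdc"]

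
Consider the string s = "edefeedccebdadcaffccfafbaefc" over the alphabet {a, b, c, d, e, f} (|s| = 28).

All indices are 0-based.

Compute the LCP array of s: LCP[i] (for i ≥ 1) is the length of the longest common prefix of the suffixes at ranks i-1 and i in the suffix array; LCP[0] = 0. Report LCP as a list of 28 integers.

[0, 1, 1, 2, 0, 1, 0, 1, 1, 2, 1, 1, 0, 1, 2, 1, 0, 1, 2, 1, 1, 2, 0, 1, 1, 2, 1, 1]

rank | idx | suffix
   0 |  12 | adcaffccfafbaefc
   1 |  24 | aefc
   2 |  21 | afbaefc
   3 |  15 | affccfafbaefc
   4 |  23 | baefc
   5 |  10 | bdadcaffccfafbaefc
   6 |  27 | c
   7 |  14 | caffccfafbaefc
   8 |   7 | ccebdadcaffccfafbaefc
   9 |  18 | ccfafbaefc
  10 |   8 | cebdadcaffccfafbaefc
  11 |  19 | cfafbaefc
  12 |  11 | dadcaffccfafbaefc
  13 |  13 | dcaffccfafbaefc
  14 |   6 | dccebdadcaffccfafbaefc
  15 |   1 | defeedccebdadcaffccfafbaefc
  16 |   9 | ebdadcaffccfafbaefc
  17 |   5 | edccebdadcaffccfafbaefc
  18 |   0 | edefeedccebdadcaffccfafbaefc
  19 |   4 | eedccebdadcaffccfafbaefc
  20 |  25 | efc
  21 |   2 | efeedccebdadcaffccfafbaefc
  22 |  20 | fafbaefc
  23 |  22 | fbaefc
  24 |  26 | fc
  25 |  17 | fccfafbaefc
  26 |   3 | feedccebdadcaffccfafbaefc
  27 |  16 | ffccfafbaefc

SA = [12, 24, 21, 15, 23, 10, 27, 14, 7, 18, 8, 19, 11, 13, 6, 1, 9, 5, 0, 4, 25, 2, 20, 22, 26, 17, 3, 16]
i: (SA[i-1],SA[i]) lcp shared
  1: (12,24) 1 'a'
  2: (24,21) 1 'a'
  3: (21,15) 2 'af'
  4: (15,23) 0 ''
  5: (23,10) 1 'b'
  6: (10,27) 0 ''
  7: (27,14) 1 'c'
  8: (14,7) 1 'c'
  9: (7,18) 2 'cc'
  10: (18,8) 1 'c'
  11: (8,19) 1 'c'
  12: (19,11) 0 ''
  13: (11,13) 1 'd'
  14: (13,6) 2 'dc'
  15: (6,1) 1 'd'
  16: (1,9) 0 ''
  17: (9,5) 1 'e'
  18: (5,0) 2 'ed'
  19: (0,4) 1 'e'
  20: (4,25) 1 'e'
  21: (25,2) 2 'ef'
  22: (2,20) 0 ''
  23: (20,22) 1 'f'
  24: (22,26) 1 'f'
  25: (26,17) 2 'fc'
  26: (17,3) 1 'f'
  27: (3,16) 1 'f'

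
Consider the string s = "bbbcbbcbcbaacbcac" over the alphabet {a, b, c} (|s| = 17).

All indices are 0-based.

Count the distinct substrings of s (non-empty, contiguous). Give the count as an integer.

125

rank→(start, suffix):
  0 → (10, 'aacbcac')
  1 → (15, 'ac')
  2 → (11, 'acbcac')
  3 → (9, 'baacbcac')
  4 → (0, 'bbbcbbcbcbaacbcac')
  5 → (1, 'bbcbbcbcbaacbcac')
  6 → (4, 'bbcbcbaacbcac')
  7 → (13, 'bcac')
  8 → (7, 'bcbaacbcac')
  9 → (2, 'bcbbcbcbaacbcac')
  10 → (5, 'bcbcbaacbcac')
  11 → (16, 'c')
  12 → (14, 'cac')
  13 → (8, 'cbaacbcac')
  14 → (3, 'cbbcbcbaacbcac')
  15 → (12, 'cbcac')
  16 → (6, 'cbcbaacbcac')

SA = [10, 15, 11, 9, 0, 1, 4, 13, 7, 2, 5, 16, 14, 8, 3, 12, 6]
[i] adj suffixes → lcp
  [1] 10/15 → 1 ('a')
  [2] 15/11 → 2 ('ac')
  [3] 11/9 → 0 ('')
  [4] 9/0 → 1 ('b')
  [5] 0/1 → 2 ('bb')
  [6] 1/4 → 4 ('bbcb')
  [7] 4/13 → 1 ('b')
  [8] 13/7 → 2 ('bc')
  [9] 7/2 → 3 ('bcb')
  [10] 2/5 → 3 ('bcb')
  [11] 5/16 → 0 ('')
  [12] 16/14 → 1 ('c')
  [13] 14/8 → 1 ('c')
  [14] 8/3 → 2 ('cb')
  [15] 3/12 → 2 ('cb')
  [16] 12/6 → 3 ('cbc')

n(n+1)/2 = 17·18/2 = 153
Σ LCP = 0 + 1 + 2 + 0 + 1 + 2 + 4 + 1 + 2 + 3 + 3 + 0 + 1 + 1 + 2 + 2 + 3 = 28
distinct = 153 − 28 = 125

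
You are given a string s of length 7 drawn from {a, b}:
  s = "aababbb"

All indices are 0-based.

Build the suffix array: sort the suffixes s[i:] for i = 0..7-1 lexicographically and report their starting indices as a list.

rank | idx | suffix
   0 |   0 | aababbb
   1 |   1 | ababbb
   2 |   3 | abbb
   3 |   6 | b
   4 |   2 | babbb
   5 |   5 | bb
   6 |   4 | bbb

[0, 1, 3, 6, 2, 5, 4]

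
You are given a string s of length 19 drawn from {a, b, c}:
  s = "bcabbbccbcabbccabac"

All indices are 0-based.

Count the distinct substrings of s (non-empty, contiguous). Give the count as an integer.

rank→(start, suffix):
  0 → (15, 'abac')
  1 → (2, 'abbbccbcabbccabac')
  2 → (10, 'abbccabac')
  3 → (17, 'ac')
  4 → (16, 'bac')
  5 → (3, 'bbbccbcabbccabac')
  6 → (11, 'bbccabac')
  7 → (4, 'bbccbcabbccabac')
  8 → (0, 'bcabbbccbcabbccabac')
  9 → (8, 'bcabbccabac')
  10 → (12, 'bccabac')
  11 → (5, 'bccbcabbccabac')
  12 → (18, 'c')
  13 → (14, 'cabac')
  14 → (1, 'cabbbccbcabbccabac')
  15 → (9, 'cabbccabac')
  16 → (7, 'cbcabbccabac')
  17 → (13, 'ccabac')
  18 → (6, 'ccbcabbccabac')

SA = [15, 2, 10, 17, 16, 3, 11, 4, 0, 8, 12, 5, 18, 14, 1, 9, 7, 13, 6]
[i] adj suffixes → lcp
  [1] 15/2 → 2 ('ab')
  [2] 2/10 → 3 ('abb')
  [3] 10/17 → 1 ('a')
  [4] 17/16 → 0 ('')
  [5] 16/3 → 1 ('b')
  [6] 3/11 → 2 ('bb')
  [7] 11/4 → 4 ('bbcc')
  [8] 4/0 → 1 ('b')
  [9] 0/8 → 5 ('bcabb')
  [10] 8/12 → 2 ('bc')
  [11] 12/5 → 3 ('bcc')
  [12] 5/18 → 0 ('')
  [13] 18/14 → 1 ('c')
  [14] 14/1 → 3 ('cab')
  [15] 1/9 → 4 ('cabb')
  [16] 9/7 → 1 ('c')
  [17] 7/13 → 1 ('c')
  [18] 13/6 → 2 ('cc')

n(n+1)/2 = 19·20/2 = 190
Σ LCP = 0 + 2 + 3 + 1 + 0 + 1 + 2 + 4 + 1 + 5 + 2 + 3 + 0 + 1 + 3 + 4 + 1 + 1 + 2 = 36
distinct = 190 − 36 = 154

154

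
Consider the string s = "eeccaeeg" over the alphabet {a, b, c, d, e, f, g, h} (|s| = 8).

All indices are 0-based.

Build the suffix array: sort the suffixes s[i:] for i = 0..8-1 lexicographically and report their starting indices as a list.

rank | idx | suffix
   0 |   4 | aeeg
   1 |   3 | caeeg
   2 |   2 | ccaeeg
   3 |   1 | eccaeeg
   4 |   0 | eeccaeeg
   5 |   5 | eeg
   6 |   6 | eg
   7 |   7 | g

[4, 3, 2, 1, 0, 5, 6, 7]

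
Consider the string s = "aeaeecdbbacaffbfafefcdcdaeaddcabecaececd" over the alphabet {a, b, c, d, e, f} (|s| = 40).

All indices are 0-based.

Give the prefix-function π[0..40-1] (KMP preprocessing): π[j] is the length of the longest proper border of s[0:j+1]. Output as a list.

[0, 0, 1, 2, 0, 0, 0, 0, 0, 1, 0, 1, 0, 0, 0, 0, 1, 0, 0, 0, 0, 0, 0, 0, 1, 2, 3, 0, 0, 0, 1, 0, 0, 0, 1, 2, 0, 0, 0, 0]

π[0] = 0
j=1 s[j]='e': π[1]=0 (border '')
j=2 s[j]='a': π[2]=1 (border 'a')
j=3 s[j]='e': π[3]=2 (border 'ae')
j=4 s[j]='e': k: 2→0; π[4]=0 (border '')
j=5 s[j]='c': π[5]=0 (border '')
j=6 s[j]='d': π[6]=0 (border '')
j=7 s[j]='b': π[7]=0 (border '')
j=8 s[j]='b': π[8]=0 (border '')
j=9 s[j]='a': π[9]=1 (border 'a')
j=10 s[j]='c': k: 1→0; π[10]=0 (border '')
j=11 s[j]='a': π[11]=1 (border 'a')
j=12 s[j]='f': k: 1→0; π[12]=0 (border '')
j=13 s[j]='f': π[13]=0 (border '')
j=14 s[j]='b': π[14]=0 (border '')
j=15 s[j]='f': π[15]=0 (border '')
j=16 s[j]='a': π[16]=1 (border 'a')
j=17 s[j]='f': k: 1→0; π[17]=0 (border '')
j=18 s[j]='e': π[18]=0 (border '')
j=19 s[j]='f': π[19]=0 (border '')
j=20 s[j]='c': π[20]=0 (border '')
j=21 s[j]='d': π[21]=0 (border '')
j=22 s[j]='c': π[22]=0 (border '')
j=23 s[j]='d': π[23]=0 (border '')
j=24 s[j]='a': π[24]=1 (border 'a')
j=25 s[j]='e': π[25]=2 (border 'ae')
j=26 s[j]='a': π[26]=3 (border 'aea')
j=27 s[j]='d': k: 3→1→0; π[27]=0 (border '')
j=28 s[j]='d': π[28]=0 (border '')
j=29 s[j]='c': π[29]=0 (border '')
j=30 s[j]='a': π[30]=1 (border 'a')
j=31 s[j]='b': k: 1→0; π[31]=0 (border '')
j=32 s[j]='e': π[32]=0 (border '')
j=33 s[j]='c': π[33]=0 (border '')
j=34 s[j]='a': π[34]=1 (border 'a')
j=35 s[j]='e': π[35]=2 (border 'ae')
j=36 s[j]='c': k: 2→0; π[36]=0 (border '')
j=37 s[j]='e': π[37]=0 (border '')
j=38 s[j]='c': π[38]=0 (border '')
j=39 s[j]='d': π[39]=0 (border '')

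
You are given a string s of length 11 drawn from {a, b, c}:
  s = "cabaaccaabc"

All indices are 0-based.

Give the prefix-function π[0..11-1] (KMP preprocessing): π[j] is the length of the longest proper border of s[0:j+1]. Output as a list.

[0, 0, 0, 0, 0, 1, 1, 2, 0, 0, 1]

π[0] = 0
j=1 s[j]='a': π[1]=0 (border '')
j=2 s[j]='b': π[2]=0 (border '')
j=3 s[j]='a': π[3]=0 (border '')
j=4 s[j]='a': π[4]=0 (border '')
j=5 s[j]='c': π[5]=1 (border 'c')
j=6 s[j]='c': k: 1→0; π[6]=1 (border 'c')
j=7 s[j]='a': π[7]=2 (border 'ca')
j=8 s[j]='a': k: 2→0; π[8]=0 (border '')
j=9 s[j]='b': π[9]=0 (border '')
j=10 s[j]='c': π[10]=1 (border 'c')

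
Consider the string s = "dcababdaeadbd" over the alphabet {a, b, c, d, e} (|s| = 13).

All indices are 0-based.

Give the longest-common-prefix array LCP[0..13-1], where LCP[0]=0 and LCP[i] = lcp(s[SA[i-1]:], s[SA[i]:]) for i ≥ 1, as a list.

[0, 2, 1, 1, 0, 1, 2, 0, 0, 1, 1, 1, 0]

sorted suffixes:
  #0 SA[0]=2  'ababdaeadbd'
  #1 SA[1]=4  'abdaeadbd'
  #2 SA[2]=9  'adbd'
  #3 SA[3]=7  'aeadbd'
  #4 SA[4]=3  'babdaeadbd'
  #5 SA[5]=11  'bd'
  #6 SA[6]=5  'bdaeadbd'
  #7 SA[7]=1  'cababdaeadbd'
  #8 SA[8]=12  'd'
  #9 SA[9]=6  'daeadbd'
  #10 SA[10]=10  'dbd'
  #11 SA[11]=0  'dcababdaeadbd'
  #12 SA[12]=8  'eadbd'

SA = [2, 4, 9, 7, 3, 11, 5, 1, 12, 6, 10, 0, 8]
i: (SA[i-1],SA[i]) lcp shared
  1: (2,4) 2 'ab'
  2: (4,9) 1 'a'
  3: (9,7) 1 'a'
  4: (7,3) 0 ''
  5: (3,11) 1 'b'
  6: (11,5) 2 'bd'
  7: (5,1) 0 ''
  8: (1,12) 0 ''
  9: (12,6) 1 'd'
  10: (6,10) 1 'd'
  11: (10,0) 1 'd'
  12: (0,8) 0 ''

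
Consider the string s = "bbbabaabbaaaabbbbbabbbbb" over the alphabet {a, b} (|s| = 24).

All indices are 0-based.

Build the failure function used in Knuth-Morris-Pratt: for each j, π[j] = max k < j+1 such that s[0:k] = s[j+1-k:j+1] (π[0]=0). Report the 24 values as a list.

π[0] = 0
j=1 s[j]='b': π[1]=1 (border 'b')
j=2 s[j]='b': π[2]=2 (border 'bb')
j=3 s[j]='a': k: 2→1→0; π[3]=0 (border '')
j=4 s[j]='b': π[4]=1 (border 'b')
j=5 s[j]='a': k: 1→0; π[5]=0 (border '')
j=6 s[j]='a': π[6]=0 (border '')
j=7 s[j]='b': π[7]=1 (border 'b')
j=8 s[j]='b': π[8]=2 (border 'bb')
j=9 s[j]='a': k: 2→1→0; π[9]=0 (border '')
j=10 s[j]='a': π[10]=0 (border '')
j=11 s[j]='a': π[11]=0 (border '')
j=12 s[j]='a': π[12]=0 (border '')
j=13 s[j]='b': π[13]=1 (border 'b')
j=14 s[j]='b': π[14]=2 (border 'bb')
j=15 s[j]='b': π[15]=3 (border 'bbb')
j=16 s[j]='b': k: 3→2; π[16]=3 (border 'bbb')
j=17 s[j]='b': k: 3→2; π[17]=3 (border 'bbb')
j=18 s[j]='a': π[18]=4 (border 'bbba')
j=19 s[j]='b': π[19]=5 (border 'bbbab')
j=20 s[j]='b': k: 5→1; π[20]=2 (border 'bb')
j=21 s[j]='b': π[21]=3 (border 'bbb')
j=22 s[j]='b': k: 3→2; π[22]=3 (border 'bbb')
j=23 s[j]='b': k: 3→2; π[23]=3 (border 'bbb')

[0, 1, 2, 0, 1, 0, 0, 1, 2, 0, 0, 0, 0, 1, 2, 3, 3, 3, 4, 5, 2, 3, 3, 3]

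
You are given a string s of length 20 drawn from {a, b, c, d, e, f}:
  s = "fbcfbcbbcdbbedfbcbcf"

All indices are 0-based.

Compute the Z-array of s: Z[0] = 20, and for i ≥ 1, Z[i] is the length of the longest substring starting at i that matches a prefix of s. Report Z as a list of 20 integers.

[20, 0, 0, 3, 0, 0, 0, 0, 0, 0, 0, 0, 0, 0, 3, 0, 0, 0, 0, 1]

Z[0]=20
i=1: i≥r, start 0; Z[1]=0
i=2: i≥r, start 0; Z[2]=0
i=3: i≥r, start 0; Z[3]=3 grow→box=[3,6)
i=4: min(r-i=2, Z[1]=0)=0; Z[4]=0
i=5: min(r-i=1, Z[2]=0)=0; Z[5]=0
i=6: i≥r, start 0; Z[6]=0
i=7: i≥r, start 0; Z[7]=0
i=8: i≥r, start 0; Z[8]=0
i=9: i≥r, start 0; Z[9]=0
i=10: i≥r, start 0; Z[10]=0
i=11: i≥r, start 0; Z[11]=0
i=12: i≥r, start 0; Z[12]=0
i=13: i≥r, start 0; Z[13]=0
i=14: i≥r, start 0; Z[14]=3 grow→box=[14,17)
i=15: min(r-i=2, Z[1]=0)=0; Z[15]=0
i=16: min(r-i=1, Z[2]=0)=0; Z[16]=0
i=17: i≥r, start 0; Z[17]=0
i=18: i≥r, start 0; Z[18]=0
i=19: i≥r, start 0; Z[19]=1 grow→box=[19,20)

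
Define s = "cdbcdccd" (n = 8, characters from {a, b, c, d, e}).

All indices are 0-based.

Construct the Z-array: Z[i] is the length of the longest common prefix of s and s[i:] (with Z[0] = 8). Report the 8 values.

Z[0]=8
i=1: outside box; Z[1]=0
i=2: outside box; Z[2]=0
i=3: outside box; Z[3]=2 grow→box=[3,5)
i=4: min(r-i=1, Z[1]=0)=0; Z[4]=0
i=5: outside box; Z[5]=1 grow→box=[5,6)
i=6: outside box; Z[6]=2 grow→box=[6,8)
i=7: min(r-i=1, Z[1]=0)=0; Z[7]=0

[8, 0, 0, 2, 0, 1, 2, 0]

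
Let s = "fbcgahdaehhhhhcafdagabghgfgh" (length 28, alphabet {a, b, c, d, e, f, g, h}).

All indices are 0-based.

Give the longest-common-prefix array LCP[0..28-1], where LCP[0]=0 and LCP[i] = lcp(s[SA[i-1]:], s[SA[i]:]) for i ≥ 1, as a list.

sorted suffixes:
  #0 SA[0]=20  'abghgfgh'
  #1 SA[1]=7  'aehhhhhcafdagabghgfgh'
  #2 SA[2]=15  'afdagabghgfgh'
  #3 SA[3]=18  'agabghgfgh'
  #4 SA[4]=4  'ahdaehhhhhcafdagabghgfgh'
  #5 SA[5]=1  'bcgahdaehhhhhcafdagabghgfgh'
  #6 SA[6]=21  'bghgfgh'
  #7 SA[7]=14  'cafdagabghgfgh'
  #8 SA[8]=2  'cgahdaehhhhhcafdagabghgfgh'
  #9 SA[9]=6  'daehhhhhcafdagabghgfgh'
  #10 SA[10]=17  'dagabghgfgh'
  #11 SA[11]=8  'ehhhhhcafdagabghgfgh'
  #12 SA[12]=0  'fbcgahdaehhhhhcafdagabghgfgh'
  #13 SA[13]=16  'fdagabghgfgh'
  #14 SA[14]=25  'fgh'
  #15 SA[15]=19  'gabghgfgh'
  #16 SA[16]=3  'gahdaehhhhhcafdagabghgfgh'
  #17 SA[17]=24  'gfgh'
  #18 SA[18]=26  'gh'
  #19 SA[19]=22  'ghgfgh'
  #20 SA[20]=27  'h'
  #21 SA[21]=13  'hcafdagabghgfgh'
  #22 SA[22]=5  'hdaehhhhhcafdagabghgfgh'
  #23 SA[23]=23  'hgfgh'
  #24 SA[24]=12  'hhcafdagabghgfgh'
  #25 SA[25]=11  'hhhcafdagabghgfgh'
  #26 SA[26]=10  'hhhhcafdagabghgfgh'
  #27 SA[27]=9  'hhhhhcafdagabghgfgh'

SA = [20, 7, 15, 18, 4, 1, 21, 14, 2, 6, 17, 8, 0, 16, 25, 19, 3, 24, 26, 22, 27, 13, 5, 23, 12, 11, 10, 9]
[i] adj suffixes → lcp
  [1] 20/7 → 1 ('a')
  [2] 7/15 → 1 ('a')
  [3] 15/18 → 1 ('a')
  [4] 18/4 → 1 ('a')
  [5] 4/1 → 0 ('')
  [6] 1/21 → 1 ('b')
  [7] 21/14 → 0 ('')
  [8] 14/2 → 1 ('c')
  [9] 2/6 → 0 ('')
  [10] 6/17 → 2 ('da')
  [11] 17/8 → 0 ('')
  [12] 8/0 → 0 ('')
  [13] 0/16 → 1 ('f')
  [14] 16/25 → 1 ('f')
  [15] 25/19 → 0 ('')
  [16] 19/3 → 2 ('ga')
  [17] 3/24 → 1 ('g')
  [18] 24/26 → 1 ('g')
  [19] 26/22 → 2 ('gh')
  [20] 22/27 → 0 ('')
  [21] 27/13 → 1 ('h')
  [22] 13/5 → 1 ('h')
  [23] 5/23 → 1 ('h')
  [24] 23/12 → 1 ('h')
  [25] 12/11 → 2 ('hh')
  [26] 11/10 → 3 ('hhh')
  [27] 10/9 → 4 ('hhhh')

[0, 1, 1, 1, 1, 0, 1, 0, 1, 0, 2, 0, 0, 1, 1, 0, 2, 1, 1, 2, 0, 1, 1, 1, 1, 2, 3, 4]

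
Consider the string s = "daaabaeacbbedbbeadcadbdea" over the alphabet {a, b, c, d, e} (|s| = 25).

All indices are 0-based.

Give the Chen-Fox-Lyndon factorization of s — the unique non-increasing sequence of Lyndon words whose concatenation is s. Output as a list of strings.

["d", "aaabaeacbbedbbeadcadbde", "a"]

emit factor 1: 'd' (i=0, period=1)
emit factor 2: 'aaabaeacbbedbbeadcadbde' (i=1, period=23)
emit factor 3: 'a' (i=24, period=1)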